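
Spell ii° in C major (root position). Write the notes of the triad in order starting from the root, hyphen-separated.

D-F-Ab

The root, D, is scale degree 2 — the same note in C major and C minor; only the chord quality changes. Stacking thirds in C minor on D gives D–F–Ab.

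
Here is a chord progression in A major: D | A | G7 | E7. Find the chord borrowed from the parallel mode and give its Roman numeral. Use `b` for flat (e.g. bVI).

The diatonic triads in A major are A, Bm, C#m, D, E, F#m, G#dim. D, A and E7 all belong to that set. G7 (G–B–D–F) doesn't fit — on degree 7 A major would have G#dim (vii°). G7 is the degree-7 chord of A minor, so it is the borrowed bVII7.

bVII7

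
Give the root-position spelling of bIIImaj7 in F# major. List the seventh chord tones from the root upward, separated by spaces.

The root of bIIImaj7 is the lowered 3rd degree: A# becomes A. Building the major-seventh chord from the parallel minor on A: A–C#–E–G#.

A C# E G#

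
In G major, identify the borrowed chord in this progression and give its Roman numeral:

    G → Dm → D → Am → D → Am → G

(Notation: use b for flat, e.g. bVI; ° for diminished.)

v

In G major the diatonic chords are G, Am, Bm, C, D, Em, F#dim. G, D and Am all belong to that set. Dm (D–F–A) doesn't fit — on degree 5 G major would have D (V). Dm is the degree-5 chord of G minor, so it is the borrowed v.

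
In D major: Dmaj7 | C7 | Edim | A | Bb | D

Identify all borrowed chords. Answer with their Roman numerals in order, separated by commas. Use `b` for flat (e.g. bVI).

bVII7, ii°, bVI

In D major the diatonic chords are D, Em, F#m, G, A, Bm, C#dim. Of the given chords, Dmaj7, A and D are diatonic. C7 (C–E–G–Bb) doesn't fit — on degree 7 D major would have C#dim (vii°). C7 is the degree-7 chord of D minor, so it is the borrowed bVII7. But Edim (E–G–Bb) is foreign: the diatonic ii on degree 2 is Em, whereas Edim comes from D minor. It is labeled ii°. Bb (Bb–D–F) doesn't fit — on degree 6 D major would have Bm (vi). Bb is the degree-6 chord of D minor, so it is the borrowed bVI.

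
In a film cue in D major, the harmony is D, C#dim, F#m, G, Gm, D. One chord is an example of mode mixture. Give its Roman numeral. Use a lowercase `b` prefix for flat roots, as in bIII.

D major has the diatonic set D, Em, F#m, G, A, Bm, C#dim. D, C#dim, F#m and G are all diatonic. But Gm (G–Bb–D) is foreign: the diatonic IV on degree 4 is G, whereas Gm comes from D minor. It is labeled iv.

iv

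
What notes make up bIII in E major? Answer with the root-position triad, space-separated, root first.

G B D

Scale degree 3 in E major is G#. bIII uses the lowered form, G, taken from E minor. Building the major chord from the parallel minor on G: G–B–D.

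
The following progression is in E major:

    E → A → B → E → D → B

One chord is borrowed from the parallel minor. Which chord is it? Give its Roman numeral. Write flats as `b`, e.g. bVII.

The diatonic triads in E major are E, F#m, G#m, A, B, C#m, D#dim. E, A and B all belong to that set. D (D–F#–A) is not: scale degree 7 in E major carries D#dim (vii°). In E minor the chord on that degree is D, so here it functions as bVII, borrowed from the parallel minor.

bVII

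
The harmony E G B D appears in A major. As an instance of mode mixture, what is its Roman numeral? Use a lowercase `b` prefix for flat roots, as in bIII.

v7

E is scale degree 5 in A major. Diatonically A major has E (V) on that degree; E–G–B–D is instead the minor-seventh chord native to A minor, so it takes the label v7.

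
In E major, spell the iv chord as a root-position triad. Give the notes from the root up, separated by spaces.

A C E

iv is built on scale degree 4, which is A in both E major and its parallel. Stacking thirds in E minor on A gives A–C–E.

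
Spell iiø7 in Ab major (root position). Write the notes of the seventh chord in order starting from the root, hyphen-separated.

Bb-Db-Fb-Ab

The root, Bb, is scale degree 2 — the same note in Ab major and Ab minor; only the chord quality changes. In Ab minor the chord on Bb is Bb–Db–Fb–Ab.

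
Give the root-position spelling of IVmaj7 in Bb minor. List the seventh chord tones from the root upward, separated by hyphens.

IVmaj7 is built on scale degree 4, which is Eb in both Bb minor and its parallel. Stacking thirds in Bb major on Eb gives Eb–G–Bb–D.

Eb-G-Bb-D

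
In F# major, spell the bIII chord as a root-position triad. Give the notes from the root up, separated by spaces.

bIII is built on the lowered scale degree 3. In F# major degree 3 is A#; lowered it becomes A. In F# minor the chord on A is A–C#–E.

A C# E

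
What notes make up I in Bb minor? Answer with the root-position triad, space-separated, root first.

Bb D F

The root, Bb, is scale degree 1 — the same note in Bb minor and Bb major; only the chord quality changes. Building the major chord from the parallel major on Bb: Bb–D–F.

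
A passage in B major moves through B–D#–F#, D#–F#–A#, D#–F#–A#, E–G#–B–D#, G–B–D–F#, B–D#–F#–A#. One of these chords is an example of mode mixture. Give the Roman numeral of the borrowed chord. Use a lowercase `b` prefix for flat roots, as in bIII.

In B major the diatonic chords are B, C#m, D#m, E, F#, G#m, A#dim. B–D#–F# = B, D#–F#–A# = D#m, E–G#–B–D# = Emaj7 and B–D#–F#–A# = Bmaj7 are all diatonic. But G–B–D–F# is foreign: the diatonic vi on degree 6 is G#m, whereas Gmaj7 comes from B minor. It is labeled bVImaj7.

bVImaj7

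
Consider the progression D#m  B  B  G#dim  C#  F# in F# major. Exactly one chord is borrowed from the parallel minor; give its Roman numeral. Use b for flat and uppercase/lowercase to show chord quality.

ii°

In F# major the diatonic chords are F#, G#m, A#m, B, C#, D#m, E#dim. D#m, B, C# and F# are all diatonic. G#dim (G#–B–D) doesn't fit — on degree 2 F# major would have G#m (ii). G#dim is the degree-2 chord of F# minor, so it is the borrowed ii°.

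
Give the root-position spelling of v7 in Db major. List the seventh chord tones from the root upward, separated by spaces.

v7 is built on scale degree 5, which is Ab in both Db major and its parallel. In Db minor the chord on Ab is Ab–Cb–Eb–Gb.

Ab Cb Eb Gb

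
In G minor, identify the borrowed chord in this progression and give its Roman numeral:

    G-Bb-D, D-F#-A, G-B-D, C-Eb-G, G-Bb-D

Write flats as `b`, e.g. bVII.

I

The diatonic triads in G minor (with V from harmonic minor) are Gm, Adim, Bb, Cm, D, Eb, F. G–Bb–D = Gm, D–F#–A = D and C–Eb–G = Cm are all diatonic. But G–B–D is foreign: the diatonic i on degree 1 is Gm, whereas G comes from G major. It is labeled I.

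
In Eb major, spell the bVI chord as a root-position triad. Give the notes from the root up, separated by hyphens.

bVI is built on the lowered scale degree 6. In Eb major degree 6 is C; lowered it becomes Cb. Stacking thirds in Eb minor on Cb gives Cb–Eb–Gb.

Cb-Eb-Gb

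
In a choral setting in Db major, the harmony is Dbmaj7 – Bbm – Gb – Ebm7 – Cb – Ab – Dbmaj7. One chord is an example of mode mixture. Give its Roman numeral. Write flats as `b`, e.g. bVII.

Db major has the diatonic set Db, Ebm, Fm, Gb, Ab, Bbm, Cdim. Of the given chords, Dbmaj7, Bbm, Gb, Ebm7 and Ab are diatonic. But Cb (Cb–Eb–Gb) is foreign: the diatonic vii° on degree 7 is Cdim, whereas Cb comes from Db minor. It is labeled bVII.

bVII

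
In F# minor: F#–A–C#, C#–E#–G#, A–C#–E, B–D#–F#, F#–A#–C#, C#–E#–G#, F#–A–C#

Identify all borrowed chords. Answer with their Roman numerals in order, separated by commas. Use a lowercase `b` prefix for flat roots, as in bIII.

IV, I

F# minor has the diatonic set F#m, G#dim, A, Bm, C#, D, E (with V from harmonic minor). Of the given chords, F#–A–C# = F#m, C#–E#–G# = C# and A–C#–E = A are diatonic. B–D#–F# is not: scale degree 4 in F# minor carries Bm (iv). In F# major the chord on that degree is B, so here it functions as IV, borrowed from the parallel major. F#–A#–C# is not: scale degree 1 in F# minor carries F#m (i). In F# major the chord on that degree is F#, so here it functions as I, borrowed from the parallel major.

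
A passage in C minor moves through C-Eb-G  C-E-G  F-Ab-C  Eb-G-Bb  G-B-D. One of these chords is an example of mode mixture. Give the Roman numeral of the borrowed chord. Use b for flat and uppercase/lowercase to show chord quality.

C minor has the diatonic set Cm, Ddim, Eb, Fm, G, Ab, Bb (with V from harmonic minor). C–Eb–G = Cm, F–Ab–C = Fm, Eb–G–Bb = Eb and G–B–D = G are all diatonic. But C–E–G is foreign: the diatonic i on degree 1 is Cm, whereas C comes from C major. It is labeled I.

I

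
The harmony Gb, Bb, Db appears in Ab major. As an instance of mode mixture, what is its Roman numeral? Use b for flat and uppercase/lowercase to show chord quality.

bVII

In Ab major scale degree 7 is G; Gb is its lowered form, from Ab minor. Diatonically Ab major has Gdim (vii°) on that degree; Gb–Bb–Db is instead the major chord native to Ab minor, so it takes the label bVII.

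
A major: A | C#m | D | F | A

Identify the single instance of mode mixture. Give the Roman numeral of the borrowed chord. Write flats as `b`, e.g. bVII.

In A major the diatonic chords are A, Bm, C#m, D, E, F#m, G#dim. A, C#m and D all belong to that set. F (F–A–C) doesn't fit — on degree 6 A major would have F#m (vi). F is the degree-6 chord of A minor, so it is the borrowed bVI.

bVI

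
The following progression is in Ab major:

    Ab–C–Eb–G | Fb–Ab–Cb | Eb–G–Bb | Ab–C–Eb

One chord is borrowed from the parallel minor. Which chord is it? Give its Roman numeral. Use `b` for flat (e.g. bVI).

The diatonic triads in Ab major are Ab, Bbm, Cm, Db, Eb, Fm, Gdim. Ab–C–Eb–G = Abmaj7, Eb–G–Bb = Eb and Ab–C–Eb = Ab are all diatonic. But Fb–Ab–Cb is foreign: the diatonic vi on degree 6 is Fm, whereas Fb comes from Ab minor. It is labeled bVI.

bVI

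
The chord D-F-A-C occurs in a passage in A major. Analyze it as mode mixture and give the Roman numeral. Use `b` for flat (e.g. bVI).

iv7

The root D is the diatonic 4th degree of A major; the borrowing shows in the chord quality. Diatonically A major has D (IV) on that degree; D–F–A–C is instead the minor-seventh chord native to A minor, so it takes the label iv7.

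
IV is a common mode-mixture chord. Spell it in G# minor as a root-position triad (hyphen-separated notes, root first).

The root, C#, is scale degree 4 — the same note in G# minor and G# major; only the chord quality changes. Stacking thirds in G# major on C# gives C#–E#–G#.

C#-E#-G#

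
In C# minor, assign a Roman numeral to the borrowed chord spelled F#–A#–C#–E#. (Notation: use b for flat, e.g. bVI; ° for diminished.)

F# is scale degree 4 in C# minor. Diatonically C# minor has F#m (iv) on that degree; F#–A#–C#–E# is instead the major-seventh chord native to C# major, so it takes the label IVmaj7.

IVmaj7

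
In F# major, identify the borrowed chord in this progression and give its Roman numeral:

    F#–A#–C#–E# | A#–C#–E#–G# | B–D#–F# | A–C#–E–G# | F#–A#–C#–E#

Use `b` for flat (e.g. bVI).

bIIImaj7

The diatonic triads in F# major are F#, G#m, A#m, B, C#, D#m, E#dim. F#–A#–C#–E# = F#maj7, A#–C#–E#–G# = A#m7 and B–D#–F# = B all belong to that set. A–C#–E–G# is not: scale degree 3 in F# major carries A#m (iii). In F# minor the chord on that degree is Amaj7, so here it functions as bIIImaj7, borrowed from the parallel minor.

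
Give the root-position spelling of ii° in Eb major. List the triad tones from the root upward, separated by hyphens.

The root, F, is scale degree 2 — the same note in Eb major and Eb minor; only the chord quality changes. In Eb minor the chord on F is F–Ab–Cb.

F-Ab-Cb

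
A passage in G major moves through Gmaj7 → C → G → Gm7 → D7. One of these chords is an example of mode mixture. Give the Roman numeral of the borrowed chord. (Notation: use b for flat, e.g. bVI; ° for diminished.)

i7

In G major the diatonic chords are G, Am, Bm, C, D, Em, F#dim. Gmaj7, C, G and D7 are all diatonic. Gm7 (G–Bb–D–F) doesn't fit — on degree 1 G major would have G (I). Gm7 is the degree-1 chord of G minor, so it is the borrowed i7.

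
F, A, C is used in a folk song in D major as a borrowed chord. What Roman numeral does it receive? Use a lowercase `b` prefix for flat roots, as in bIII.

F is the lowered form of scale degree 3 in D major (the diatonic degree 3 is F#). The diatonic chord on degree 3 would be F#m (iii), but F–A–C is the major chord from D minor. As a borrowed chord it is labeled bIII.

bIII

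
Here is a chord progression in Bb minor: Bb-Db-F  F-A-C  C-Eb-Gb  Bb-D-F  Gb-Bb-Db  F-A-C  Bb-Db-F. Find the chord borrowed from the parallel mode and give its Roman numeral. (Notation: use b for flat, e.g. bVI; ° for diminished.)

I

The diatonic triads in Bb minor (with V from harmonic minor) are Bbm, Cdim, Db, Ebm, F, Gb, Ab. Bb–Db–F = Bbm, F–A–C = F, C–Eb–Gb = Cdim and Gb–Bb–Db = Gb all belong to that set. Bb–D–F is not: scale degree 1 in Bb minor carries Bbm (i). In Bb major the chord on that degree is Bb, so here it functions as I, borrowed from the parallel major.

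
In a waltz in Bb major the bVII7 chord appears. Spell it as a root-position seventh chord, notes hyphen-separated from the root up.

Ab-C-Eb-Gb

bVII7 is built on the lowered scale degree 7. In Bb major degree 7 is A; lowered it becomes Ab. In Bb minor the chord on Ab is Ab–C–Eb–Gb.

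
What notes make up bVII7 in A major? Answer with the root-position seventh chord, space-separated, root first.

G B D F

bVII7 is built on the lowered scale degree 7. In A major degree 7 is G#; lowered it becomes G. Stacking thirds in A minor on G gives G–B–D–F.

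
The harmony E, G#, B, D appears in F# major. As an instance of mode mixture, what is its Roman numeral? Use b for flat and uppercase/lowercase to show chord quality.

bVII7

In F# major scale degree 7 is E#; E is its lowered form, from F# minor. The diatonic chord on degree 7 would be E#dim (vii°), but E–G#–B–D is the dominant-seventh chord from F# minor. As a borrowed chord it is labeled bVII7.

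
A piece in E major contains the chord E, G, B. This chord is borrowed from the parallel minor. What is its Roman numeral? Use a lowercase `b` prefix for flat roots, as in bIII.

i

E is scale degree 1 in E major. Diatonically E major has E (I) on that degree; E–G–B is instead the minor chord native to E minor, so it takes the label i.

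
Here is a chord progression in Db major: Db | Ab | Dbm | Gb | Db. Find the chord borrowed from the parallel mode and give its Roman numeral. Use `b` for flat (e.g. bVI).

i

In Db major the diatonic chords are Db, Ebm, Fm, Gb, Ab, Bbm, Cdim. Of the given chords, Db, Ab and Gb are diatonic. Dbm (Db–Fb–Ab) is not: scale degree 1 in Db major carries Db (I). In Db minor the chord on that degree is Dbm, so here it functions as i, borrowed from the parallel minor.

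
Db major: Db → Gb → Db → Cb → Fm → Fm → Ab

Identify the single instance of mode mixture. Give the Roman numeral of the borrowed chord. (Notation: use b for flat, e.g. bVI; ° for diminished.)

bVII

In Db major the diatonic chords are Db, Ebm, Fm, Gb, Ab, Bbm, Cdim. Db, Gb, Fm and Ab all belong to that set. But Cb (Cb–Eb–Gb) is foreign: the diatonic vii° on degree 7 is Cdim, whereas Cb comes from Db minor. It is labeled bVII.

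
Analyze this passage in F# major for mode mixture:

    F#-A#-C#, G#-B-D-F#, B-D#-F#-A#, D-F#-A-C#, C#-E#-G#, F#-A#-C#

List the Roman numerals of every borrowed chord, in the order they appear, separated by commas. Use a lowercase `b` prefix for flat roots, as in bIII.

iiø7, bVImaj7

The diatonic triads in F# major are F#, G#m, A#m, B, C#, D#m, E#dim. F#–A#–C# = F#, B–D#–F#–A# = Bmaj7 and C#–E#–G# = C# all belong to that set. G#–B–D–F# is not: scale degree 2 in F# major carries G#m (ii). In F# minor the chord on that degree is G#m7b5, so here it functions as iiø7, borrowed from the parallel minor. D–F#–A–C# doesn't fit — on degree 6 F# major would have D#m (vi). Dmaj7 is the degree-6 chord of F# minor, so it is the borrowed bVImaj7.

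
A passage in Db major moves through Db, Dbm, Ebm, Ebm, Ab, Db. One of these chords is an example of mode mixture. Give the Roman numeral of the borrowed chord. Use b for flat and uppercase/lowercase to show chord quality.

The diatonic triads in Db major are Db, Ebm, Fm, Gb, Ab, Bbm, Cdim. Of the given chords, Db, Ebm and Ab are diatonic. Dbm (Db–Fb–Ab) is not: scale degree 1 in Db major carries Db (I). In Db minor the chord on that degree is Dbm, so here it functions as i, borrowed from the parallel minor.

i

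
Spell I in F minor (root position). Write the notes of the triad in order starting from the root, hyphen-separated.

F-A-C

The root, F, is scale degree 1 — the same note in F minor and F major; only the chord quality changes. In F major the chord on F is F–A–C.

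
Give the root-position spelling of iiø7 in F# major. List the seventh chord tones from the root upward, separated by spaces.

G# B D F#

The root, G#, is scale degree 2 — the same note in F# major and F# minor; only the chord quality changes. Stacking thirds in F# minor on G# gives G#–B–D–F#.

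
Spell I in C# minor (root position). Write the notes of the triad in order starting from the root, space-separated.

I is built on scale degree 1, which is C# in both C# minor and its parallel. Building the major chord from the parallel major on C#: C#–E#–G#.

C# E# G#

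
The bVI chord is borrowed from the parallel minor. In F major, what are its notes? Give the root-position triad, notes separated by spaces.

Scale degree 6 in F major is D. bVI uses the lowered form, Db, taken from F minor. In F minor the chord on Db is Db–F–Ab.

Db F Ab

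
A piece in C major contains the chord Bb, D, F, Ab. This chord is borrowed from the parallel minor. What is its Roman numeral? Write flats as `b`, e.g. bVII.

The root Bb is the lowered 7th scale degree — diatonically C major has B there. Bb–D–F–Ab is a dominant-seventh chord — the form found in C minor, not the diatonic vii° (Bdim). Borrowed into C major it is written bVII7.

bVII7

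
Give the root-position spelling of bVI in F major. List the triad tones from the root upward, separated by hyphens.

The root of bVI is the lowered 6th degree: D becomes Db. In F minor the chord on Db is Db–F–Ab.

Db-F-Ab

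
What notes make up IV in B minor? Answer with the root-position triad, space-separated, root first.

IV is built on scale degree 4, which is E in both B minor and its parallel. Stacking thirds in B major on E gives E–G#–B.

E G# B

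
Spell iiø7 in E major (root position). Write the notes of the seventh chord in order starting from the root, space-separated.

iiø7 is built on scale degree 2, which is F# in both E major and its parallel. Stacking thirds in E minor on F# gives F#–A–C–E.

F# A C E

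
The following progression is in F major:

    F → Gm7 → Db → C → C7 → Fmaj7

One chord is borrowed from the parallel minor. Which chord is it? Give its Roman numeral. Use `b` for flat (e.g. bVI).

In F major the diatonic chords are F, Gm, Am, Bb, C, Dm, Edim. F, Gm7, C, C7 and Fmaj7 all belong to that set. Db (Db–F–Ab) doesn't fit — on degree 6 F major would have Dm (vi). Db is the degree-6 chord of F minor, so it is the borrowed bVI.

bVI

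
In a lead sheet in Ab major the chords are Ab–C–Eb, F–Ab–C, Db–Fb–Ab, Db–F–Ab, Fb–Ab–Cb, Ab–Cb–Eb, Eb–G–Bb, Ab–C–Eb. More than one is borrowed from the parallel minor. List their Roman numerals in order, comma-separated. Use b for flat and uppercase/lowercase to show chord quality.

Ab major has the diatonic set Ab, Bbm, Cm, Db, Eb, Fm, Gdim. Ab–C–Eb = Ab, F–Ab–C = Fm, Db–F–Ab = Db and Eb–G–Bb = Eb all belong to that set. But Db–Fb–Ab is foreign: the diatonic IV on degree 4 is Db, whereas Dbm comes from Ab minor. It is labeled iv. Fb–Ab–Cb is not: scale degree 6 in Ab major carries Fm (vi). In Ab minor the chord on that degree is Fb, so here it functions as bVI, borrowed from the parallel minor. Ab–Cb–Eb is not: scale degree 1 in Ab major carries Ab (I). In Ab minor the chord on that degree is Abm, so here it functions as i, borrowed from the parallel minor.

iv, bVI, i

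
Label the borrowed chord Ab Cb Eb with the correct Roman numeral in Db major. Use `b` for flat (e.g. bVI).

Ab is scale degree 5 in Db major. Diatonically Db major has Ab (V) on that degree; Ab–Cb–Eb is instead the minor chord native to Db minor, so it takes the label v.

v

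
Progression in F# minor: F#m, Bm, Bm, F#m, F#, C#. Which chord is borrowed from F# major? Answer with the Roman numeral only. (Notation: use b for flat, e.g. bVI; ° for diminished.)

The diatonic triads in F# minor (with V from harmonic minor) are F#m, G#dim, A, Bm, C#, D, E. Of the given chords, F#m, Bm and C# are diatonic. F# (F#–A#–C#) doesn't fit — on degree 1 F# minor would have F#m (i). F# is the degree-1 chord of F# major, so it is the borrowed I.

I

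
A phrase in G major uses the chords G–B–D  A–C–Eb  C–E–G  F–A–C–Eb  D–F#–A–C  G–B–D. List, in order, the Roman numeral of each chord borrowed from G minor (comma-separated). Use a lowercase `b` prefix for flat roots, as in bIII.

ii°, bVII7

In G major the diatonic chords are G, Am, Bm, C, D, Em, F#dim. G–B–D = G, C–E–G = C and D–F#–A–C = D7 are all diatonic. A–C–Eb doesn't fit — on degree 2 G major would have Am (ii). Adim is the degree-2 chord of G minor, so it is the borrowed ii°. F–A–C–Eb is not: scale degree 7 in G major carries F#dim (vii°). In G minor the chord on that degree is F7, so here it functions as bVII7, borrowed from the parallel minor.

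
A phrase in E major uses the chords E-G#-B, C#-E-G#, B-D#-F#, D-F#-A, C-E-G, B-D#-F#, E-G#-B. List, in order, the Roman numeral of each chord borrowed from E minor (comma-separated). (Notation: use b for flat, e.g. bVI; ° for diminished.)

bVII, bVI

In E major the diatonic chords are E, F#m, G#m, A, B, C#m, D#dim. E–G#–B = E, C#–E–G# = C#m and B–D#–F# = B all belong to that set. D–F#–A doesn't fit — on degree 7 E major would have D#dim (vii°). D is the degree-7 chord of E minor, so it is the borrowed bVII. C–E–G is not: scale degree 6 in E major carries C#m (vi). In E minor the chord on that degree is C, so here it functions as bVI, borrowed from the parallel minor.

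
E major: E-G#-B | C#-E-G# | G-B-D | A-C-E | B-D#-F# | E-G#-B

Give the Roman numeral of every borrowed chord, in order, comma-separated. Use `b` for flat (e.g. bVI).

bIII, iv

The diatonic triads in E major are E, F#m, G#m, A, B, C#m, D#dim. Of the given chords, E–G#–B = E, C#–E–G# = C#m and B–D#–F# = B are diatonic. G–B–D is not: scale degree 3 in E major carries G#m (iii). In E minor the chord on that degree is G, so here it functions as bIII, borrowed from the parallel minor. A–C–E is not: scale degree 4 in E major carries A (IV). In E minor the chord on that degree is Am, so here it functions as iv, borrowed from the parallel minor.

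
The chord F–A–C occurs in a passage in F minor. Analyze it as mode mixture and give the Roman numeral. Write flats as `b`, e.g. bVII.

F is scale degree 1 in F minor. F–A–C is a major chord — the form found in F major, not the diatonic i (Fm). Borrowed into F minor it is written I.

I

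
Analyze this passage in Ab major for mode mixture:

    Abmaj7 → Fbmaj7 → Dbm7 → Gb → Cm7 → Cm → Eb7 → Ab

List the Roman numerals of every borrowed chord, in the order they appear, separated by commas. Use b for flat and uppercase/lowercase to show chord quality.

The diatonic triads in Ab major are Ab, Bbm, Cm, Db, Eb, Fm, Gdim. Abmaj7, Cm7, Cm, Eb7 and Ab are all diatonic. Fbmaj7 (Fb–Ab–Cb–Eb) doesn't fit — on degree 6 Ab major would have Fm (vi). Fbmaj7 is the degree-6 chord of Ab minor, so it is the borrowed bVImaj7. Dbm7 (Db–Fb–Ab–Cb) doesn't fit — on degree 4 Ab major would have Db (IV). Dbm7 is the degree-4 chord of Ab minor, so it is the borrowed iv7. But Gb (Gb–Bb–Db) is foreign: the diatonic vii° on degree 7 is Gdim, whereas Gb comes from Ab minor. It is labeled bVII.

bVImaj7, iv7, bVII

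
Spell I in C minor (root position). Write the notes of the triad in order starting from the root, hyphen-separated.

C-E-G

I is built on scale degree 1, which is C in both C minor and its parallel. In C major the chord on C is C–E–G.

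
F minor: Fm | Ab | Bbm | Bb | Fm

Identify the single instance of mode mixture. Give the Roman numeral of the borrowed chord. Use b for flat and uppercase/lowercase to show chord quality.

IV

In F minor (with V from harmonic minor) the diatonic chords are Fm, Gdim, Ab, Bbm, C, Db, Eb. Of the given chords, Fm, Ab and Bbm are diatonic. Bb (Bb–D–F) is not: scale degree 4 in F minor carries Bbm (iv). In F major the chord on that degree is Bb, so here it functions as IV, borrowed from the parallel major.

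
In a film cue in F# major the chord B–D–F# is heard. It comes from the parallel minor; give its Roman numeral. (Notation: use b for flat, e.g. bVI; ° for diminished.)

iv

The root B is the diatonic 4th degree of F# major; the borrowing shows in the chord quality. The diatonic chord on degree 4 would be B (IV), but B–D–F# is the minor chord from F# minor. As a borrowed chord it is labeled iv.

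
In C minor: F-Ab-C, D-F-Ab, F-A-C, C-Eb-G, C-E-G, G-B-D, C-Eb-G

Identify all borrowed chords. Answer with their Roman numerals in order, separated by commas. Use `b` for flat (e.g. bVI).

IV, I

In C minor (with V from harmonic minor) the diatonic chords are Cm, Ddim, Eb, Fm, G, Ab, Bb. F–Ab–C = Fm, D–F–Ab = Ddim, C–Eb–G = Cm and G–B–D = G all belong to that set. But F–A–C is foreign: the diatonic iv on degree 4 is Fm, whereas F comes from C major. It is labeled IV. But C–E–G is foreign: the diatonic i on degree 1 is Cm, whereas C comes from C major. It is labeled I.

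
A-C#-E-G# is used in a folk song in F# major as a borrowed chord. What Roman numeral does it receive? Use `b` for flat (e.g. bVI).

A is the lowered form of scale degree 3 in F# major (the diatonic degree 3 is A#). Diatonically F# major has A#m (iii) on that degree; A–C#–E–G# is instead the major-seventh chord native to F# minor, so it takes the label bIIImaj7.

bIIImaj7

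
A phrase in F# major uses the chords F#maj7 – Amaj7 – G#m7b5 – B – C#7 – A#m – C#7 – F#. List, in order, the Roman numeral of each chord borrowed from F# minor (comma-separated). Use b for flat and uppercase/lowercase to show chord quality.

The diatonic triads in F# major are F#, G#m, A#m, B, C#, D#m, E#dim. F#maj7, B, C#7, A#m and F# are all diatonic. But Amaj7 (A–C#–E–G#) is foreign: the diatonic iii on degree 3 is A#m, whereas Amaj7 comes from F# minor. It is labeled bIIImaj7. G#m7b5 (G#–B–D–F#) doesn't fit — on degree 2 F# major would have G#m (ii). G#m7b5 is the degree-2 chord of F# minor, so it is the borrowed iiø7.

bIIImaj7, iiø7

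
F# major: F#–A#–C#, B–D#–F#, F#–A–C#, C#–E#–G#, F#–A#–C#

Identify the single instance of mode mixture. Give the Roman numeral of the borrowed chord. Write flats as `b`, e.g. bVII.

In F# major the diatonic chords are F#, G#m, A#m, B, C#, D#m, E#dim. F#–A#–C# = F#, B–D#–F# = B and C#–E#–G# = C# are all diatonic. F#–A–C# doesn't fit — on degree 1 F# major would have F# (I). F#m is the degree-1 chord of F# minor, so it is the borrowed i.

i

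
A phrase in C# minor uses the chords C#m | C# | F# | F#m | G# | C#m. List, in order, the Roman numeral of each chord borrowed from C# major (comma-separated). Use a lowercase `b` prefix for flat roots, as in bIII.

In C# minor (with V from harmonic minor) the diatonic chords are C#m, D#dim, E, F#m, G#, A, B. C#m, F#m and G# all belong to that set. C# (C#–E#–G#) doesn't fit — on degree 1 C# minor would have C#m (i). C# is the degree-1 chord of C# major, so it is the borrowed I. But F# (F#–A#–C#) is foreign: the diatonic iv on degree 4 is F#m, whereas F# comes from C# major. It is labeled IV.

I, IV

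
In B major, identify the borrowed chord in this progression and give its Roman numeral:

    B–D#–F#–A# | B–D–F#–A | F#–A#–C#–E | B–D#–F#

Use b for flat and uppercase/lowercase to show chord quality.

i7

B major has the diatonic set B, C#m, D#m, E, F#, G#m, A#dim. Of the given chords, B–D#–F#–A# = Bmaj7, F#–A#–C#–E = F#7 and B–D#–F# = B are diatonic. But B–D–F#–A is foreign: the diatonic I on degree 1 is B, whereas Bm7 comes from B minor. It is labeled i7.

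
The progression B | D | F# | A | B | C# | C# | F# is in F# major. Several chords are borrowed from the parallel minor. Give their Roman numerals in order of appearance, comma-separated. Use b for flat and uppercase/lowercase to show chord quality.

F# major has the diatonic set F#, G#m, A#m, B, C#, D#m, E#dim. Of the given chords, B, F# and C# are diatonic. But D (D–F#–A) is foreign: the diatonic vi on degree 6 is D#m, whereas D comes from F# minor. It is labeled bVI. A (A–C#–E) doesn't fit — on degree 3 F# major would have A#m (iii). A is the degree-3 chord of F# minor, so it is the borrowed bIII.

bVI, bIII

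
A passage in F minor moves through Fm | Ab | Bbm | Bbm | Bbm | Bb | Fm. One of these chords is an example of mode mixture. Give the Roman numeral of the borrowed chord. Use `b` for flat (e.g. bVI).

The diatonic triads in F minor (with V from harmonic minor) are Fm, Gdim, Ab, Bbm, C, Db, Eb. Fm, Ab and Bbm are all diatonic. Bb (Bb–D–F) doesn't fit — on degree 4 F minor would have Bbm (iv). Bb is the degree-4 chord of F major, so it is the borrowed IV.

IV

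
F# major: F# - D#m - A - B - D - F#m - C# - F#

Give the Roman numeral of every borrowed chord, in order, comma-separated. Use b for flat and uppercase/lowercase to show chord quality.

The diatonic triads in F# major are F#, G#m, A#m, B, C#, D#m, E#dim. F#, D#m, B and C# all belong to that set. A (A–C#–E) doesn't fit — on degree 3 F# major would have A#m (iii). A is the degree-3 chord of F# minor, so it is the borrowed bIII. D (D–F#–A) doesn't fit — on degree 6 F# major would have D#m (vi). D is the degree-6 chord of F# minor, so it is the borrowed bVI. F#m (F#–A–C#) is not: scale degree 1 in F# major carries F# (I). In F# minor the chord on that degree is F#m, so here it functions as i, borrowed from the parallel minor.

bIII, bVI, i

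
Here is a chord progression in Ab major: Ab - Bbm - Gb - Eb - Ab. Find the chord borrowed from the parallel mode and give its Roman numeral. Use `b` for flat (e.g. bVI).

bVII

Ab major has the diatonic set Ab, Bbm, Cm, Db, Eb, Fm, Gdim. Ab, Bbm and Eb are all diatonic. Gb (Gb–Bb–Db) doesn't fit — on degree 7 Ab major would have Gdim (vii°). Gb is the degree-7 chord of Ab minor, so it is the borrowed bVII.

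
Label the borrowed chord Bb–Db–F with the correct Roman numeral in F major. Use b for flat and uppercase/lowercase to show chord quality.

iv

The root Bb is the diatonic 4th degree of F major; the borrowing shows in the chord quality. Bb–Db–F is a minor chord — the form found in F minor, not the diatonic IV (Bb). Borrowed into F major it is written iv.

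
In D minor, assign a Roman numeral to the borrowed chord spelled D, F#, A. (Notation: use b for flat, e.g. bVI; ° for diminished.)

I

D is scale degree 1 in D minor. Diatonically D minor has Dm (i) on that degree; D–F#–A is instead the major chord native to D major, so it takes the label I.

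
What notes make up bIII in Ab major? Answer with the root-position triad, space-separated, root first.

Cb Eb Gb

bIII is built on the lowered scale degree 3. In Ab major degree 3 is C; lowered it becomes Cb. Building the major chord from the parallel minor on Cb: Cb–Eb–Gb.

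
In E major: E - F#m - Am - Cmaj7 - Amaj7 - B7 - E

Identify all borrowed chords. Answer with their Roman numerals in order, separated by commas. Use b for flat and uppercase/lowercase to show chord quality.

E major has the diatonic set E, F#m, G#m, A, B, C#m, D#dim. E, F#m, Amaj7 and B7 are all diatonic. But Am (A–C–E) is foreign: the diatonic IV on degree 4 is A, whereas Am comes from E minor. It is labeled iv. But Cmaj7 (C–E–G–B) is foreign: the diatonic vi on degree 6 is C#m, whereas Cmaj7 comes from E minor. It is labeled bVImaj7.

iv, bVImaj7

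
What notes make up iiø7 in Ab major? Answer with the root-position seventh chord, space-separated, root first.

The root, Bb, is scale degree 2 — the same note in Ab major and Ab minor; only the chord quality changes. Building the half-diminished-seventh chord from the parallel minor on Bb: Bb–Db–Fb–Ab.

Bb Db Fb Ab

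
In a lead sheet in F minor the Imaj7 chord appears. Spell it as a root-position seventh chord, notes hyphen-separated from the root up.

The root, F, is scale degree 1 — the same note in F minor and F major; only the chord quality changes. In F major the chord on F is F–A–C–E.

F-A-C-E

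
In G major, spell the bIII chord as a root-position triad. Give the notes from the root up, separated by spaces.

Bb D F

The root of bIII is the lowered 3rd degree: B becomes Bb. In G minor the chord on Bb is Bb–D–F.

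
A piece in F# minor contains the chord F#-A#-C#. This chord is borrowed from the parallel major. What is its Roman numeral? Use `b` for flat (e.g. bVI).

I

The root F# is the diatonic 1st degree of F# minor; the borrowing shows in the chord quality. The diatonic chord on degree 1 would be F#m (i), but F#–A#–C# is the major chord from F# major. As a borrowed chord it is labeled I.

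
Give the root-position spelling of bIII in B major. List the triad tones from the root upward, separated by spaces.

The root of bIII is the lowered 3rd degree: D# becomes D. In B minor the chord on D is D–F#–A.

D F# A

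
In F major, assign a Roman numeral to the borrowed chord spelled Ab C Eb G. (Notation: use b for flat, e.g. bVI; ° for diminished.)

Ab is the lowered form of scale degree 3 in F major (the diatonic degree 3 is A). Diatonically F major has Am (iii) on that degree; Ab–C–Eb–G is instead the major-seventh chord native to F minor, so it takes the label bIIImaj7.

bIIImaj7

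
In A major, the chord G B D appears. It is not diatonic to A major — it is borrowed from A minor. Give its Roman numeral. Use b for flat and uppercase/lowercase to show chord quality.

bVII

G is the lowered form of scale degree 7 in A major (the diatonic degree 7 is G#). G–B–D is a major chord — the form found in A minor, not the diatonic vii° (G#dim). Borrowed into A major it is written bVII.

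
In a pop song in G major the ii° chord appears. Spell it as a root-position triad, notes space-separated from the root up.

The root, A, is scale degree 2 — the same note in G major and G minor; only the chord quality changes. Stacking thirds in G minor on A gives A–C–Eb.

A C Eb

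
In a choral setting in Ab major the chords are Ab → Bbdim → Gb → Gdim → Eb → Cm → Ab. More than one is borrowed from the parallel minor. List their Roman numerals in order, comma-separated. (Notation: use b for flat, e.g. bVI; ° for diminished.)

ii°, bVII

The diatonic triads in Ab major are Ab, Bbm, Cm, Db, Eb, Fm, Gdim. Ab, Gdim, Eb and Cm all belong to that set. Bbdim (Bb–Db–Fb) is not: scale degree 2 in Ab major carries Bbm (ii). In Ab minor the chord on that degree is Bbdim, so here it functions as ii°, borrowed from the parallel minor. Gb (Gb–Bb–Db) is not: scale degree 7 in Ab major carries Gdim (vii°). In Ab minor the chord on that degree is Gb, so here it functions as bVII, borrowed from the parallel minor.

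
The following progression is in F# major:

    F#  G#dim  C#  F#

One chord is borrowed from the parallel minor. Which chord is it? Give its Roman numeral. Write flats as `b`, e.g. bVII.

F# major has the diatonic set F#, G#m, A#m, B, C#, D#m, E#dim. F# and C# both belong to that set. G#dim (G#–B–D) is not: scale degree 2 in F# major carries G#m (ii). In F# minor the chord on that degree is G#dim, so here it functions as ii°, borrowed from the parallel minor.

ii°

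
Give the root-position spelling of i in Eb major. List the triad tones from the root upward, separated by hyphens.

The root, Eb, is scale degree 1 — the same note in Eb major and Eb minor; only the chord quality changes. In Eb minor the chord on Eb is Eb–Gb–Bb.

Eb-Gb-Bb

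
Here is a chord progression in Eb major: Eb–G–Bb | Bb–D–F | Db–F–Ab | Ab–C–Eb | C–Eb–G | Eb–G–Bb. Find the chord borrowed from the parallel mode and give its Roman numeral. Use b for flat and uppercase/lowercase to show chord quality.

In Eb major the diatonic chords are Eb, Fm, Gm, Ab, Bb, Cm, Ddim. Of the given chords, Eb–G–Bb = Eb, Bb–D–F = Bb, Ab–C–Eb = Ab and C–Eb–G = Cm are diatonic. But Db–F–Ab is foreign: the diatonic vii° on degree 7 is Ddim, whereas Db comes from Eb minor. It is labeled bVII.

bVII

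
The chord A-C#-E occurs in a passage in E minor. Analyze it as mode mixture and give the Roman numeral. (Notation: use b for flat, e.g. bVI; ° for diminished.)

The root A is the diatonic 4th degree of E minor; the borrowing shows in the chord quality. Diatonically E minor has Am (iv) on that degree; A–C#–E is instead the major chord native to E major, so it takes the label IV.

IV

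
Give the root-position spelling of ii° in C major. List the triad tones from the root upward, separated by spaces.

D F Ab

ii° is built on scale degree 2, which is D in both C major and its parallel. Building the diminished chord from the parallel minor on D: D–F–Ab.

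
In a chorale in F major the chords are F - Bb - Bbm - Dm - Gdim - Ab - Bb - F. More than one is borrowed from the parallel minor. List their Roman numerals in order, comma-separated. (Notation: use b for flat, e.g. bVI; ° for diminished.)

iv, ii°, bIII

The diatonic triads in F major are F, Gm, Am, Bb, C, Dm, Edim. F, Bb and Dm all belong to that set. Bbm (Bb–Db–F) is not: scale degree 4 in F major carries Bb (IV). In F minor the chord on that degree is Bbm, so here it functions as iv, borrowed from the parallel minor. Gdim (G–Bb–Db) is not: scale degree 2 in F major carries Gm (ii). In F minor the chord on that degree is Gdim, so here it functions as ii°, borrowed from the parallel minor. Ab (Ab–C–Eb) is not: scale degree 3 in F major carries Am (iii). In F minor the chord on that degree is Ab, so here it functions as bIII, borrowed from the parallel minor.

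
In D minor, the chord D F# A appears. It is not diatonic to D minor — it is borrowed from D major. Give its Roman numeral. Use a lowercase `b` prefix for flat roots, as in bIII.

I

The root D is the diatonic 1st degree of D minor; the borrowing shows in the chord quality. The diatonic chord on degree 1 would be Dm (i), but D–F#–A is the major chord from D major. As a borrowed chord it is labeled I.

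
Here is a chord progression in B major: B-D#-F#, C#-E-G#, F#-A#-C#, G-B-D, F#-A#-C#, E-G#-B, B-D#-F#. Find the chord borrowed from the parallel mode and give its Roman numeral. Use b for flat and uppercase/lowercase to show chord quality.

The diatonic triads in B major are B, C#m, D#m, E, F#, G#m, A#dim. Of the given chords, B–D#–F# = B, C#–E–G# = C#m, F#–A#–C# = F# and E–G#–B = E are diatonic. G–B–D doesn't fit — on degree 6 B major would have G#m (vi). G is the degree-6 chord of B minor, so it is the borrowed bVI.

bVI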